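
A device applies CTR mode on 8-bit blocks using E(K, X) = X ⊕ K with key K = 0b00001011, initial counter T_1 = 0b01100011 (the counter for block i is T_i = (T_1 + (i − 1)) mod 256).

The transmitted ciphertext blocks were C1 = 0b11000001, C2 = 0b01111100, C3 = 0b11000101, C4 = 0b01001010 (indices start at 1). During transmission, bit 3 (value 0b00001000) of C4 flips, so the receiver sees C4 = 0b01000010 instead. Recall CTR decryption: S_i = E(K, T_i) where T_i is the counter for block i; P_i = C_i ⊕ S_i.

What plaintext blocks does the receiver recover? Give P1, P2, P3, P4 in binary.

P1 = 0b10101001, P2 = 0b00010011, P3 = 0b10101011, P4 = 0b00101111

Only C4 changed, to 0b01000010. In CTR, a change in C_i flips the same bit in P_i only; the keystream is unaffected. Decrypting the received ciphertext:
P1: T = 0b01100011, S = E(K, T) = 0b01101000; 0b11000001 ⊕ 0b01101000 = 0b10101001.
P2: T = 0b01100100, S = E(K, T) = 0b01101111; 0b01111100 ⊕ 0b01101111 = 0b00010011.
P3: T = 0b01100101, S = E(K, T) = 0b01101110; 0b11000101 ⊕ 0b01101110 = 0b10101011.
P4: T = 0b01100110, S = E(K, T) = 0b01101101; 0b01000010 ⊕ 0b01101101 = 0b00101111.
Blocks that differ from the original plaintext: P4.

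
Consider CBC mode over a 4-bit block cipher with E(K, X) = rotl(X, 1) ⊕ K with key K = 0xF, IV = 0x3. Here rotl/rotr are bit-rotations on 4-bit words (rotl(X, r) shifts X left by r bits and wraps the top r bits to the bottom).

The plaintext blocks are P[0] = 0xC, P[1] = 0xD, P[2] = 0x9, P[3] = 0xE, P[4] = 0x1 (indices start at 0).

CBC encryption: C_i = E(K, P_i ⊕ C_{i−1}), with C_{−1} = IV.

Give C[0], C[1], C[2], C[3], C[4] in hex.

C[0] = 0x0, C[1] = 0x4, C[2] = 0x4, C[3] = 0xA, C[4] = 0x8

C[0]: P[0] ⊕ 0x3 = 0xF; E(K, 0xF) = 0x0.
C[1]: P[1] ⊕ 0x0 = 0xD; E(K, 0xD) = 0x4.
C[2]: P[2] ⊕ 0x4 = 0xD; E(K, 0xD) = 0x4.
C[3]: P[3] ⊕ 0x4 = 0xA; E(K, 0xA) = 0xA.
C[4]: P[4] ⊕ 0xA = 0xB; E(K, 0xB) = 0x8.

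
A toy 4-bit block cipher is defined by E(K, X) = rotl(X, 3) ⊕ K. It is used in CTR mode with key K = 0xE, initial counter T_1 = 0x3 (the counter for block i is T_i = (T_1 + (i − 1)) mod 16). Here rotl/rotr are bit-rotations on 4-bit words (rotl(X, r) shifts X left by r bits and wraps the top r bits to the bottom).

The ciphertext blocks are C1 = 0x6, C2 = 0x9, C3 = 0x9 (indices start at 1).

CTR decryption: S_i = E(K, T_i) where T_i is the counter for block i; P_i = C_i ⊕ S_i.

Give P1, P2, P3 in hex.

P1 = 0x1, P2 = 0x5, P3 = 0xD

P1: T = 0x3, S = E(K, T) = 0x7; 0x6 ⊕ 0x7 = 0x1.
P2: T = 0x4, S = E(K, T) = 0xC; 0x9 ⊕ 0xC = 0x5.
P3: T = 0x5, S = E(K, T) = 0x4; 0x9 ⊕ 0x4 = 0xD.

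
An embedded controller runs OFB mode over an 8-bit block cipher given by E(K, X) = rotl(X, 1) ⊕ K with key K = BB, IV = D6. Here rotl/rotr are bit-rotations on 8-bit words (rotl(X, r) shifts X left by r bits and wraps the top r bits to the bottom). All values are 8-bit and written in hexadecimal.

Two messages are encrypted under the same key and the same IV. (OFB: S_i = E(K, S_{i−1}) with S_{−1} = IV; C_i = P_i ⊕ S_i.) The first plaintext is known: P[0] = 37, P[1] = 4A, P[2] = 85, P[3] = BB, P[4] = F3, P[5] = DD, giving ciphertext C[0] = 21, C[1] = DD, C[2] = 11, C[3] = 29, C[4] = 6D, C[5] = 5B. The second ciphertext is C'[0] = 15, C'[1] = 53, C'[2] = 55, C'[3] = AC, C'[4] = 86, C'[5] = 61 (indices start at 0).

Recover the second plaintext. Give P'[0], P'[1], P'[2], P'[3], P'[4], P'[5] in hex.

P'[0] = 03, P'[1] = C4, P'[2] = C1, P'[3] = 3E, P'[4] = 18, P'[5] = E7

In OFB with a reused IV, both messages share the same keystream S_i, so C_i ⊕ C'_i = P_i ⊕ P'_i and thus P'_i = P_i ⊕ C_i ⊕ C'_i.
P'[0]: 37 ⊕ 21 ⊕ 15 = 03.
P'[1]: 4A ⊕ DD ⊕ 53 = C4.
P'[2]: 85 ⊕ 11 ⊕ 55 = C1.
P'[3]: BB ⊕ 29 ⊕ AC = 3E.
P'[4]: F3 ⊕ 6D ⊕ 86 = 18.
P'[5]: DD ⊕ 5B ⊕ 61 = E7.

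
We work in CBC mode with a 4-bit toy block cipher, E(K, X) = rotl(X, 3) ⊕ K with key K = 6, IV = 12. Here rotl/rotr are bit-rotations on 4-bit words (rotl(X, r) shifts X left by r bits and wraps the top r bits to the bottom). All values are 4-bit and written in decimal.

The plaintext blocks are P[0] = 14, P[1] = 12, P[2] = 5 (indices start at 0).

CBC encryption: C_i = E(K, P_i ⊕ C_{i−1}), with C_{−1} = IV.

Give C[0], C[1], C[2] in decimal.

C[0]: P[0] ⊕ 12 = 2; E(K, 2) = 7.
C[1]: P[1] ⊕ 7 = 11; E(K, 11) = 11.
C[2]: P[2] ⊕ 11 = 14; E(K, 14) = 1.

C[0] = 7, C[1] = 11, C[2] = 1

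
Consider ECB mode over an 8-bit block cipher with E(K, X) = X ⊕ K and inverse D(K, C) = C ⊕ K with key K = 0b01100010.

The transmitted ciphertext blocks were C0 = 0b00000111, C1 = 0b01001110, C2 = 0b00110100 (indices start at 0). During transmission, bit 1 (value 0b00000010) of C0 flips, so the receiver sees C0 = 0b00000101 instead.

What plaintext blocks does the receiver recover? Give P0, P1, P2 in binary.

ECB decryption: P_i = D(K, C_i).
Only C0 changed, to 0b00000101. In ECB, a change in C_i affects only P_i. Decrypting the received ciphertext:
P0: D(K, 0b00000101) = 0b01100111.
P1: D(K, 0b01001110) = 0b00101100.
P2: D(K, 0b00110100) = 0b01010110.
Blocks that differ from the original plaintext: P0.

P0 = 0b01100111, P1 = 0b00101100, P2 = 0b01010110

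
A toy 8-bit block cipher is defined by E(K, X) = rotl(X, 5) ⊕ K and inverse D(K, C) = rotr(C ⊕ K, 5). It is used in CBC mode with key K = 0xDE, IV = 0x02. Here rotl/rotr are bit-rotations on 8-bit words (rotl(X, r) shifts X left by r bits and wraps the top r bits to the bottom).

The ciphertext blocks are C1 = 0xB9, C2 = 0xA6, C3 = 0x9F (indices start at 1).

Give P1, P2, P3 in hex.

CBC decryption: P_i = D(K, C_i) ⊕ C_{i−1}, with C_{0} = IV.
P1: D(K, 0xB9) = 0x3B; 0x3B ⊕ 0x02 = 0x39.
P2: D(K, 0xA6) = 0xC3; 0xC3 ⊕ 0xB9 = 0x7A.
P3: D(K, 0x9F) = 0x0A; 0x0A ⊕ 0xA6 = 0xAC.

P1 = 0x39, P2 = 0x7A, P3 = 0xAC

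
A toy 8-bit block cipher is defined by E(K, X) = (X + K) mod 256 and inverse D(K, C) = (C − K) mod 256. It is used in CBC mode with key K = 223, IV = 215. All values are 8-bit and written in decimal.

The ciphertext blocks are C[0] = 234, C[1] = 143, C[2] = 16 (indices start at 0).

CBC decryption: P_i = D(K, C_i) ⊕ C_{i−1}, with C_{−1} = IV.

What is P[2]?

P[2]: D(K, 16) = 49; 49 ⊕ 143 = 190.

P[2] = 190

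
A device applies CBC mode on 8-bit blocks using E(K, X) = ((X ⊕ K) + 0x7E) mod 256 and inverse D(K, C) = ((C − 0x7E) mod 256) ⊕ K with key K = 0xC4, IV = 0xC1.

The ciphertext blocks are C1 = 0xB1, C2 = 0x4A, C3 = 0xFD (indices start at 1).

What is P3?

CBC decryption: P_i = D(K, C_i) ⊕ C_{i−1}, with C_{0} = IV.
P3: D(K, 0xFD) = 0xBB; 0xBB ⊕ 0x4A = 0xF1.

P3 = 0xF1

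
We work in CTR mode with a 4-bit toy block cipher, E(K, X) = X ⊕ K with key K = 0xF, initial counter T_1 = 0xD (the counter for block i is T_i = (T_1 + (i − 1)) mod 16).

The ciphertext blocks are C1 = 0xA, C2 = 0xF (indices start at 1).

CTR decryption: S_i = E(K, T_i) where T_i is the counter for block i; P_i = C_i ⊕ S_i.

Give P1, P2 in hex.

P1 = 0x8, P2 = 0xE

P1: T = 0xD, S = E(K, T) = 0x2; 0xA ⊕ 0x2 = 0x8.
P2: T = 0xE, S = E(K, T) = 0x1; 0xF ⊕ 0x1 = 0xE.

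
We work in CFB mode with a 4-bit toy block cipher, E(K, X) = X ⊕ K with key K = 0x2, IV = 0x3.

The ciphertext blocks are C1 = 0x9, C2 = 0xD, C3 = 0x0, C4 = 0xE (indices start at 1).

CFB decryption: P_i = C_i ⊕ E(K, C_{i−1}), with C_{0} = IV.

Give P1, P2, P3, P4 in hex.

P1: E(K, 0x3) = 0x1; 0x9 ⊕ 0x1 = 0x8.
P2: E(K, 0x9) = 0xB; 0xD ⊕ 0xB = 0x6.
P3: E(K, 0xD) = 0xF; 0x0 ⊕ 0xF = 0xF.
P4: E(K, 0x0) = 0x2; 0xE ⊕ 0x2 = 0xC.

P1 = 0x8, P2 = 0x6, P3 = 0xF, P4 = 0xC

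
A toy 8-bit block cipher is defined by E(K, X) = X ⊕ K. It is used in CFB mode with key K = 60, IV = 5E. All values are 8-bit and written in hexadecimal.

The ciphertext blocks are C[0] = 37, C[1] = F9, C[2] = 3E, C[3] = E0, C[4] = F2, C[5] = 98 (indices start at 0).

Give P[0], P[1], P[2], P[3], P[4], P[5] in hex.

CFB decryption: P_i = C_i ⊕ E(K, C_{i−1}), with C_{−1} = IV.
P[0]: E(K, 5E) = 3E; 37 ⊕ 3E = 09.
P[1]: E(K, 37) = 57; F9 ⊕ 57 = AE.
P[2]: E(K, F9) = 99; 3E ⊕ 99 = A7.
P[3]: E(K, 3E) = 5E; E0 ⊕ 5E = BE.
P[4]: E(K, E0) = 80; F2 ⊕ 80 = 72.
P[5]: E(K, F2) = 92; 98 ⊕ 92 = 0A.

P[0] = 09, P[1] = AE, P[2] = A7, P[3] = BE, P[4] = 72, P[5] = 0A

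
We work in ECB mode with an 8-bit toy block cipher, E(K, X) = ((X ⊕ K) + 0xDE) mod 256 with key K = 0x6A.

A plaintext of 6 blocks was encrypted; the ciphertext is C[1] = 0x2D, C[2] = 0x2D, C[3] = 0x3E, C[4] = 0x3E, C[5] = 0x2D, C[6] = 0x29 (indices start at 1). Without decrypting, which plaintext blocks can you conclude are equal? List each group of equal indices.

ECB encrypts each block independently with the same key, so equal ciphertext blocks imply equal plaintext blocks.
C[1] = C[2] = C[5] = 0x2D, so P[1] = P[2] = P[5].
C[3] = C[4] = 0x3E, so P[3] = P[4].

P[1] = P[2] = P[5]; P[3] = P[4]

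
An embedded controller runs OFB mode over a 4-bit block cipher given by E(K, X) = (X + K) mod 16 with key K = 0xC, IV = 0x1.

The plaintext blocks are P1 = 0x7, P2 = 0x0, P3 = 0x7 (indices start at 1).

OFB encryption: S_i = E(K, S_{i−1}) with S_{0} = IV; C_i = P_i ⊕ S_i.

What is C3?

C1: S = E(K, 0x1) = 0xD; 0x7 ⊕ 0xD = 0xA.
C2: S = E(K, 0xD) = 0x9; 0x0 ⊕ 0x9 = 0x9.
C3: S = E(K, 0x9) = 0x5; 0x7 ⊕ 0x5 = 0x2.

C3 = 0x2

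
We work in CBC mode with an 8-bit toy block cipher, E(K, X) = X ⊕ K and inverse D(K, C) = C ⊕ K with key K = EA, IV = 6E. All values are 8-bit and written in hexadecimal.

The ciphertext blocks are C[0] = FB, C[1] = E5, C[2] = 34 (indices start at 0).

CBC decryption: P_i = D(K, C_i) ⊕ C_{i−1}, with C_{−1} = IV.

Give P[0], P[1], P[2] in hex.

P[0]: D(K, FB) = 11; 11 ⊕ 6E = 7F.
P[1]: D(K, E5) = 0F; 0F ⊕ FB = F4.
P[2]: D(K, 34) = DE; DE ⊕ E5 = 3B.

P[0] = 7F, P[1] = F4, P[2] = 3B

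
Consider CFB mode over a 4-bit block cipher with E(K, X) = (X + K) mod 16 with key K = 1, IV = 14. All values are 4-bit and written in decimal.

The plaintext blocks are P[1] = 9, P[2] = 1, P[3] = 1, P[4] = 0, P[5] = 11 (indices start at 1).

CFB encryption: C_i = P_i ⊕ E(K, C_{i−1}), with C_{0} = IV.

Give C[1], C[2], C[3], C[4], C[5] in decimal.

C[1]: E(K, 14) = 15; 9 ⊕ 15 = 6.
C[2]: E(K, 6) = 7; 1 ⊕ 7 = 6.
C[3]: E(K, 6) = 7; 1 ⊕ 7 = 6.
C[4]: E(K, 6) = 7; 0 ⊕ 7 = 7.
C[5]: E(K, 7) = 8; 11 ⊕ 8 = 3.

C[1] = 6, C[2] = 6, C[3] = 6, C[4] = 7, C[5] = 3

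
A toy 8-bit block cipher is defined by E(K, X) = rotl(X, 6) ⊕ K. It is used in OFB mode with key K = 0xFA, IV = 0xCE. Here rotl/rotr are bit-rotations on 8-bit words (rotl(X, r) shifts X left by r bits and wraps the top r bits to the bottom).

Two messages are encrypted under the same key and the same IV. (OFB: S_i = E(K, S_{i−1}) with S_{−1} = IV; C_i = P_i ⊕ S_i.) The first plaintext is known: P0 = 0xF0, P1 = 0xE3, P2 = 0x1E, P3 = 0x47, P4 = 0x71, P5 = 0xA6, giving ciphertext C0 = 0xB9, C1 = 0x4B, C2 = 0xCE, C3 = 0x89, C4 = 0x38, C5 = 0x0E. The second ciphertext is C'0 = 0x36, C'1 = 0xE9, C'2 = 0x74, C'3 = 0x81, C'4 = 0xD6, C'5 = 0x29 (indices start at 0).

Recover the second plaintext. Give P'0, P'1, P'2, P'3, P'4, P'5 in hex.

In OFB with a reused IV, both messages share the same keystream S_i, so C_i ⊕ C'_i = P_i ⊕ P'_i and thus P'_i = P_i ⊕ C_i ⊕ C'_i.
P'0: 0xF0 ⊕ 0xB9 ⊕ 0x36 = 0x7F.
P'1: 0xE3 ⊕ 0x4B ⊕ 0xE9 = 0x41.
P'2: 0x1E ⊕ 0xCE ⊕ 0x74 = 0xA4.
P'3: 0x47 ⊕ 0x89 ⊕ 0x81 = 0x4F.
P'4: 0x71 ⊕ 0x38 ⊕ 0xD6 = 0x9F.
P'5: 0xA6 ⊕ 0x0E ⊕ 0x29 = 0x81.

P'0 = 0x7F, P'1 = 0x41, P'2 = 0xA4, P'3 = 0x4F, P'4 = 0x9F, P'5 = 0x81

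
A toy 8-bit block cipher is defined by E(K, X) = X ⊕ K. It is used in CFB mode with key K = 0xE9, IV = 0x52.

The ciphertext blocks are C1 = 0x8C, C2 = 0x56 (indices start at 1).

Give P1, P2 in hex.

CFB decryption: P_i = C_i ⊕ E(K, C_{i−1}), with C_{0} = IV.
P1: E(K, 0x52) = 0xBB; 0x8C ⊕ 0xBB = 0x37.
P2: E(K, 0x8C) = 0x65; 0x56 ⊕ 0x65 = 0x33.

P1 = 0x37, P2 = 0x33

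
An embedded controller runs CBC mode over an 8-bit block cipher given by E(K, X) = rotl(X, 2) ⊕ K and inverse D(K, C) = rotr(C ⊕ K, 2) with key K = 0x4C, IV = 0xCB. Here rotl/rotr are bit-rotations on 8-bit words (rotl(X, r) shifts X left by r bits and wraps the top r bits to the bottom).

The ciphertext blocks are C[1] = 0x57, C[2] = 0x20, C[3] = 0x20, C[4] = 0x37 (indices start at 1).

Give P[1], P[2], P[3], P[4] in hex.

P[1] = 0x0D, P[2] = 0x4C, P[3] = 0x3B, P[4] = 0xFE

CBC decryption: P_i = D(K, C_i) ⊕ C_{i−1}, with C_{0} = IV.
P[1]: D(K, 0x57) = 0xC6; 0xC6 ⊕ 0xCB = 0x0D.
P[2]: D(K, 0x20) = 0x1B; 0x1B ⊕ 0x57 = 0x4C.
P[3]: D(K, 0x20) = 0x1B; 0x1B ⊕ 0x20 = 0x3B.
P[4]: D(K, 0x37) = 0xDE; 0xDE ⊕ 0x20 = 0xFE.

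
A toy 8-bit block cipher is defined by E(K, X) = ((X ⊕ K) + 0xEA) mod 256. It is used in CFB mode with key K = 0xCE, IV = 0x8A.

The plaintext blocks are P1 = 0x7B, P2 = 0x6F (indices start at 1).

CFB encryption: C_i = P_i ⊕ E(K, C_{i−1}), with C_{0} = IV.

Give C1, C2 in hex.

C1 = 0x55, C2 = 0xEA

C1: E(K, 0x8A) = 0x2E; 0x7B ⊕ 0x2E = 0x55.
C2: E(K, 0x55) = 0x85; 0x6F ⊕ 0x85 = 0xEA.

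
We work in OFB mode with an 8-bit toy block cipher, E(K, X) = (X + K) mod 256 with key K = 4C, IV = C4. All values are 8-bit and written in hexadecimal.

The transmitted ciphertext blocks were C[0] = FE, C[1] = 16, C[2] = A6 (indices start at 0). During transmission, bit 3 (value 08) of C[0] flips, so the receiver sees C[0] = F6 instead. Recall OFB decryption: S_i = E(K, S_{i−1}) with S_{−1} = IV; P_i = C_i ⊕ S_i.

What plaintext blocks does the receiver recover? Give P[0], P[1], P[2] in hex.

P[0] = E6, P[1] = 4A, P[2] = 0E

Only C[0] changed, to F6. In OFB, a change in C_i flips the same bit in P_i only; the keystream is unaffected. Decrypting the received ciphertext:
P[0]: S = E(K, C4) = 10; F6 ⊕ 10 = E6.
P[1]: S = E(K, 10) = 5C; 16 ⊕ 5C = 4A.
P[2]: S = E(K, 5C) = A8; A6 ⊕ A8 = 0E.
Blocks that differ from the original plaintext: P[0].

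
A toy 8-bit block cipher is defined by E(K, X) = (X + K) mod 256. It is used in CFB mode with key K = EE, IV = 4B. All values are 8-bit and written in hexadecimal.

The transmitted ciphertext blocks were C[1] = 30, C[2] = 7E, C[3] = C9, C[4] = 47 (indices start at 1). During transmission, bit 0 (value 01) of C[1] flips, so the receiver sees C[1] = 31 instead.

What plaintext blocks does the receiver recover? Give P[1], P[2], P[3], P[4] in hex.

CFB decryption: P_i = C_i ⊕ E(K, C_{i−1}), with C_{0} = IV.
Only C[1] changed, to 31. In CFB, a change in C_i flips the same bit in P_i and garbles P_{i+1}. Decrypting the received ciphertext:
P[1]: E(K, 4B) = 39; 31 ⊕ 39 = 08.
P[2]: E(K, 31) = 1F; 7E ⊕ 1F = 61.
P[3]: E(K, 7E) = 6C; C9 ⊕ 6C = A5.
P[4]: E(K, C9) = B7; 47 ⊕ B7 = F0.
Blocks that differ from the original plaintext: P[1], P[2].

P[1] = 08, P[2] = 61, P[3] = A5, P[4] = F0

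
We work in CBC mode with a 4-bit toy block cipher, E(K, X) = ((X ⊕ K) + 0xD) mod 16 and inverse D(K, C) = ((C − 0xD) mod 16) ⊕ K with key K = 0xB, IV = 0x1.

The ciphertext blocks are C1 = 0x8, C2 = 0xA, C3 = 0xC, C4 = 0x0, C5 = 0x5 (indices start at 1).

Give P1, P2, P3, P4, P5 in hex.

CBC decryption: P_i = D(K, C_i) ⊕ C_{i−1}, with C_{0} = IV.
P1: D(K, 0x8) = 0x0; 0x0 ⊕ 0x1 = 0x1.
P2: D(K, 0xA) = 0x6; 0x6 ⊕ 0x8 = 0xE.
P3: D(K, 0xC) = 0x4; 0x4 ⊕ 0xA = 0xE.
P4: D(K, 0x0) = 0x8; 0x8 ⊕ 0xC = 0x4.
P5: D(K, 0x5) = 0x3; 0x3 ⊕ 0x0 = 0x3.

P1 = 0x1, P2 = 0xE, P3 = 0xE, P4 = 0x4, P5 = 0x3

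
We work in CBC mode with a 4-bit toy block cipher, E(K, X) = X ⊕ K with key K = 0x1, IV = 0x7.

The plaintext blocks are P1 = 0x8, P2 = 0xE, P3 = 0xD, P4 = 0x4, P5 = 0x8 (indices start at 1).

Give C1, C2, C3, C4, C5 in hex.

C1 = 0xE, C2 = 0x1, C3 = 0xD, C4 = 0x8, C5 = 0x1

CBC encryption: C_i = E(K, P_i ⊕ C_{i−1}), with C_{0} = IV.
C1: P1 ⊕ 0x7 = 0xF; E(K, 0xF) = 0xE.
C2: P2 ⊕ 0xE = 0x0; E(K, 0x0) = 0x1.
C3: P3 ⊕ 0x1 = 0xC; E(K, 0xC) = 0xD.
C4: P4 ⊕ 0xD = 0x9; E(K, 0x9) = 0x8.
C5: P5 ⊕ 0x8 = 0x0; E(K, 0x0) = 0x1.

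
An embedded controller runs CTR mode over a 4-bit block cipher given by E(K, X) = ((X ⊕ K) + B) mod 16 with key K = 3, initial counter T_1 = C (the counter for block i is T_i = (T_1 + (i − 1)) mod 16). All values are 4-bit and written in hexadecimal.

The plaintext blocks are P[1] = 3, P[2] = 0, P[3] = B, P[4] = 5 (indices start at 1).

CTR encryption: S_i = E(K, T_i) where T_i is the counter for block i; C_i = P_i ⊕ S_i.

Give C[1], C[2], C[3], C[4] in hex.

C[1] = 9, C[2] = 9, C[3] = 3, C[4] = 2

C[1]: T = C, S = E(K, T) = A; 3 ⊕ A = 9.
C[2]: T = D, S = E(K, T) = 9; 0 ⊕ 9 = 9.
C[3]: T = E, S = E(K, T) = 8; B ⊕ 8 = 3.
C[4]: T = F, S = E(K, T) = 7; 5 ⊕ 7 = 2.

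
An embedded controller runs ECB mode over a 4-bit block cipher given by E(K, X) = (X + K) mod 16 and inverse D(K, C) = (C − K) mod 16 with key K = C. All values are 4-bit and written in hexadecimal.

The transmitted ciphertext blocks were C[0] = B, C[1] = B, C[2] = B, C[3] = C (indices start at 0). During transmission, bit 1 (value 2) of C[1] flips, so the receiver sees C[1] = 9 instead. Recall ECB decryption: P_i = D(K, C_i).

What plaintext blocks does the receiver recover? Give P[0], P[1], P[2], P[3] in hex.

P[0] = F, P[1] = D, P[2] = F, P[3] = 0

Only C[1] changed, to 9. In ECB, a change in C_i affects only P_i. Decrypting the received ciphertext:
P[0]: D(K, B) = F.
P[1]: D(K, 9) = D.
P[2]: D(K, B) = F.
P[3]: D(K, C) = 0.
Blocks that differ from the original plaintext: P[1].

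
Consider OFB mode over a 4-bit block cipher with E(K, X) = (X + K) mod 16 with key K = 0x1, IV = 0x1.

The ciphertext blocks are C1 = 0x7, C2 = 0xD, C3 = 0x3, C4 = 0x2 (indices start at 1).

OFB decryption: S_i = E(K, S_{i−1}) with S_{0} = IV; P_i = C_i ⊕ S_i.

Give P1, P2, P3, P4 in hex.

P1: S = E(K, 0x1) = 0x2; 0x7 ⊕ 0x2 = 0x5.
P2: S = E(K, 0x2) = 0x3; 0xD ⊕ 0x3 = 0xE.
P3: S = E(K, 0x3) = 0x4; 0x3 ⊕ 0x4 = 0x7.
P4: S = E(K, 0x4) = 0x5; 0x2 ⊕ 0x5 = 0x7.

P1 = 0x5, P2 = 0xE, P3 = 0x7, P4 = 0x7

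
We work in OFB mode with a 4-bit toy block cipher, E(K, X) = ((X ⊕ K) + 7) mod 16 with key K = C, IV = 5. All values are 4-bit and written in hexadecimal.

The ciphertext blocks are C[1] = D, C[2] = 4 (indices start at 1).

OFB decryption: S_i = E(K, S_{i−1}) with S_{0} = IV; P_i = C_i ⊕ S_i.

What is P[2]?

P[1]: S = E(K, 5) = 0; D ⊕ 0 = D.
P[2]: S = E(K, 0) = 3; 4 ⊕ 3 = 7.

P[2] = 7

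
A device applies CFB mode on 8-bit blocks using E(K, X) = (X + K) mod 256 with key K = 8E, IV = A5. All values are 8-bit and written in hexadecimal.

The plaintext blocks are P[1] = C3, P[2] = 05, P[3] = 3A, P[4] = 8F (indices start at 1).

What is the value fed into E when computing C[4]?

33

CFB encryption: C_i = P_i ⊕ E(K, C_{i−1}), with C_{0} = IV.
C[1]: E(K, A5) = 33; C3 ⊕ 33 = F0.
C[2]: E(K, F0) = 7E; 05 ⊕ 7E = 7B.
C[3]: E(K, 7B) = 09; 3A ⊕ 09 = 33.
C[4]: E(K, 33) = C1; 8F ⊕ C1 = 4E.
So the input to E for block [4] is 33.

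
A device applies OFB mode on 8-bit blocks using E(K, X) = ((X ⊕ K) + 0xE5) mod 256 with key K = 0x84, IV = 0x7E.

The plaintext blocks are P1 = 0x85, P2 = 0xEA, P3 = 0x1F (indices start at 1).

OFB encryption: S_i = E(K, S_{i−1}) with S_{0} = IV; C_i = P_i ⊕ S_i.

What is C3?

C1: S = E(K, 0x7E) = 0xDF; 0x85 ⊕ 0xDF = 0x5A.
C2: S = E(K, 0xDF) = 0x40; 0xEA ⊕ 0x40 = 0xAA.
C3: S = E(K, 0x40) = 0xA9; 0x1F ⊕ 0xA9 = 0xB6.

C3 = 0xB6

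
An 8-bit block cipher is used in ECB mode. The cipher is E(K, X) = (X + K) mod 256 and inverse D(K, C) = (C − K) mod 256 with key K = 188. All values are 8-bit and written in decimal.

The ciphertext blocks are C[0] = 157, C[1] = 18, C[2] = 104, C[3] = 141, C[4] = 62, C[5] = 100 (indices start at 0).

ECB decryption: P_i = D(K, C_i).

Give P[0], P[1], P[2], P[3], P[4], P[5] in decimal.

P[0]: D(K, 157) = 225.
P[1]: D(K, 18) = 86.
P[2]: D(K, 104) = 172.
P[3]: D(K, 141) = 209.
P[4]: D(K, 62) = 130.
P[5]: D(K, 100) = 168.

P[0] = 225, P[1] = 86, P[2] = 172, P[3] = 209, P[4] = 130, P[5] = 168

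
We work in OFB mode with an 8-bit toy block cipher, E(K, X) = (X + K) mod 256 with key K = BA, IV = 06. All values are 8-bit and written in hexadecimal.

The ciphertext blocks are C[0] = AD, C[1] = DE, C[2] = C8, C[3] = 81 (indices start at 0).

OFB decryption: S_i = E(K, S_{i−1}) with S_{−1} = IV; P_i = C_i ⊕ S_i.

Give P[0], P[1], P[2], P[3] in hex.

P[0]: S = E(K, 06) = C0; AD ⊕ C0 = 6D.
P[1]: S = E(K, C0) = 7A; DE ⊕ 7A = A4.
P[2]: S = E(K, 7A) = 34; C8 ⊕ 34 = FC.
P[3]: S = E(K, 34) = EE; 81 ⊕ EE = 6F.

P[0] = 6D, P[1] = A4, P[2] = FC, P[3] = 6F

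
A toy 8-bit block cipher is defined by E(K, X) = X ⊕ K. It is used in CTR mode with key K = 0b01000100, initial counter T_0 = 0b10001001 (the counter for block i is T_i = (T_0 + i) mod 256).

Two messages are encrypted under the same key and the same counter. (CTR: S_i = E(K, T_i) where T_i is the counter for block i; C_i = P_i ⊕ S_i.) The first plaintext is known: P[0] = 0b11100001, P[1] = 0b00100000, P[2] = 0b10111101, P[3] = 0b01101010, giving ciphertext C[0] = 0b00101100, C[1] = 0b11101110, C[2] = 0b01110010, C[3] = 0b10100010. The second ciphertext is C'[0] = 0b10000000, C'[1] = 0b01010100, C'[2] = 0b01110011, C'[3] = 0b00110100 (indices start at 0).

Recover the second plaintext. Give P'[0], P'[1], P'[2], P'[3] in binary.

P'[0] = 0b01001101, P'[1] = 0b10011010, P'[2] = 0b10111100, P'[3] = 0b11111100

In CTR with a reused counter, both messages share the same keystream S_i, so C_i ⊕ C'_i = P_i ⊕ P'_i and thus P'_i = P_i ⊕ C_i ⊕ C'_i.
P'[0]: 0b11100001 ⊕ 0b00101100 ⊕ 0b10000000 = 0b01001101.
P'[1]: 0b00100000 ⊕ 0b11101110 ⊕ 0b01010100 = 0b10011010.
P'[2]: 0b10111101 ⊕ 0b01110010 ⊕ 0b01110011 = 0b10111100.
P'[3]: 0b01101010 ⊕ 0b10100010 ⊕ 0b00110100 = 0b11111100.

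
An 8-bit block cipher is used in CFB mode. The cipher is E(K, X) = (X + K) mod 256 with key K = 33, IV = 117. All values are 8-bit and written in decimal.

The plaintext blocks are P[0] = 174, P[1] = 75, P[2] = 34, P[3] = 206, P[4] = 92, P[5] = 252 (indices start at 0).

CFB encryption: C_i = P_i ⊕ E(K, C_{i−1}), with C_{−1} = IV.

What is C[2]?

C[0]: E(K, 117) = 150; 174 ⊕ 150 = 56.
C[1]: E(K, 56) = 89; 75 ⊕ 89 = 18.
C[2]: E(K, 18) = 51; 34 ⊕ 51 = 17.

C[2] = 17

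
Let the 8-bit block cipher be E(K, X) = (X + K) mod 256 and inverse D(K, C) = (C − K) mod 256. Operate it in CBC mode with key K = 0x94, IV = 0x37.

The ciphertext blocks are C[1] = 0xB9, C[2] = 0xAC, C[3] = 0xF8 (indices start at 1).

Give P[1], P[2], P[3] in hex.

CBC decryption: P_i = D(K, C_i) ⊕ C_{i−1}, with C_{0} = IV.
P[1]: D(K, 0xB9) = 0x25; 0x25 ⊕ 0x37 = 0x12.
P[2]: D(K, 0xAC) = 0x18; 0x18 ⊕ 0xB9 = 0xA1.
P[3]: D(K, 0xF8) = 0x64; 0x64 ⊕ 0xAC = 0xC8.

P[1] = 0x12, P[2] = 0xA1, P[3] = 0xC8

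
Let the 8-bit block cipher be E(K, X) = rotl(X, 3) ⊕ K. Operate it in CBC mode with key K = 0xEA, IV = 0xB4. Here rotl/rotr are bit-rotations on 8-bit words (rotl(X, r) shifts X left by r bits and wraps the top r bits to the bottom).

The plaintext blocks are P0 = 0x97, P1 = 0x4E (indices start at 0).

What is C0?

C0 = 0xF3

CBC encryption: C_i = E(K, P_i ⊕ C_{i−1}), with C_{−1} = IV.
C0: P0 ⊕ 0xB4 = 0x23; E(K, 0x23) = 0xF3.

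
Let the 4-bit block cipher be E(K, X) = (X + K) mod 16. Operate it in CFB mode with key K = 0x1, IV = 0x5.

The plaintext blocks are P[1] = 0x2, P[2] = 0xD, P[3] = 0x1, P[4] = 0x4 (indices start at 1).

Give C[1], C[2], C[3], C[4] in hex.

CFB encryption: C_i = P_i ⊕ E(K, C_{i−1}), with C_{0} = IV.
C[1]: E(K, 0x5) = 0x6; 0x2 ⊕ 0x6 = 0x4.
C[2]: E(K, 0x4) = 0x5; 0xD ⊕ 0x5 = 0x8.
C[3]: E(K, 0x8) = 0x9; 0x1 ⊕ 0x9 = 0x8.
C[4]: E(K, 0x8) = 0x9; 0x4 ⊕ 0x9 = 0xD.

C[1] = 0x4, C[2] = 0x8, C[3] = 0x8, C[4] = 0xD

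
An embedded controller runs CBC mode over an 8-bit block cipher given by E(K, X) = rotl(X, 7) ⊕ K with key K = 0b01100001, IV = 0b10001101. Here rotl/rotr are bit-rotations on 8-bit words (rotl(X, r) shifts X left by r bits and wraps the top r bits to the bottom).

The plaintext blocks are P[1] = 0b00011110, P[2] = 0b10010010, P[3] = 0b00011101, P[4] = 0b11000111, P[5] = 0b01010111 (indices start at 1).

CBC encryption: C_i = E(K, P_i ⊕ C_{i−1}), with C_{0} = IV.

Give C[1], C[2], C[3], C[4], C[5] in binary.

C[1] = 0b10101000, C[2] = 0b01111100, C[3] = 0b11010001, C[4] = 0b01101010, C[5] = 0b11111111

C[1]: P[1] ⊕ 0b10001101 = 0b10010011; E(K, 0b10010011) = 0b10101000.
C[2]: P[2] ⊕ 0b10101000 = 0b00111010; E(K, 0b00111010) = 0b01111100.
C[3]: P[3] ⊕ 0b01111100 = 0b01100001; E(K, 0b01100001) = 0b11010001.
C[4]: P[4] ⊕ 0b11010001 = 0b00010110; E(K, 0b00010110) = 0b01101010.
C[5]: P[5] ⊕ 0b01101010 = 0b00111101; E(K, 0b00111101) = 0b11111111.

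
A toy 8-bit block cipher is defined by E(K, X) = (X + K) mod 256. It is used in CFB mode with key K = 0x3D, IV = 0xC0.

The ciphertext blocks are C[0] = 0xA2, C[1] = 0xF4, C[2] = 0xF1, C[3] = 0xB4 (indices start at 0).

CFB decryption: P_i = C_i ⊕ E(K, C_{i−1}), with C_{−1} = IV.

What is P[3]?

P[3] = 0x9A

P[3]: E(K, 0xF1) = 0x2E; 0xB4 ⊕ 0x2E = 0x9A.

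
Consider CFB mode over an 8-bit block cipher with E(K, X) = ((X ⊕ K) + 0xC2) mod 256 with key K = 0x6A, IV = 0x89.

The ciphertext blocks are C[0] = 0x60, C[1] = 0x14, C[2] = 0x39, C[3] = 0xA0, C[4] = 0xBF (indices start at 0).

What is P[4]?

P[4] = 0x33

CFB decryption: P_i = C_i ⊕ E(K, C_{i−1}), with C_{−1} = IV.
P[4]: E(K, 0xA0) = 0x8C; 0xBF ⊕ 0x8C = 0x33.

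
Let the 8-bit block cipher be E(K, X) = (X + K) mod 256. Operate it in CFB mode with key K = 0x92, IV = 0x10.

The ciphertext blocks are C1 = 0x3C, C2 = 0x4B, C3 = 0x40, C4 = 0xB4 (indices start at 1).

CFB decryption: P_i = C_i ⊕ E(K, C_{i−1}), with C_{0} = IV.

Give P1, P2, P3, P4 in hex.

P1 = 0x9E, P2 = 0x85, P3 = 0x9D, P4 = 0x66

P1: E(K, 0x10) = 0xA2; 0x3C ⊕ 0xA2 = 0x9E.
P2: E(K, 0x3C) = 0xCE; 0x4B ⊕ 0xCE = 0x85.
P3: E(K, 0x4B) = 0xDD; 0x40 ⊕ 0xDD = 0x9D.
P4: E(K, 0x40) = 0xD2; 0xB4 ⊕ 0xD2 = 0x66.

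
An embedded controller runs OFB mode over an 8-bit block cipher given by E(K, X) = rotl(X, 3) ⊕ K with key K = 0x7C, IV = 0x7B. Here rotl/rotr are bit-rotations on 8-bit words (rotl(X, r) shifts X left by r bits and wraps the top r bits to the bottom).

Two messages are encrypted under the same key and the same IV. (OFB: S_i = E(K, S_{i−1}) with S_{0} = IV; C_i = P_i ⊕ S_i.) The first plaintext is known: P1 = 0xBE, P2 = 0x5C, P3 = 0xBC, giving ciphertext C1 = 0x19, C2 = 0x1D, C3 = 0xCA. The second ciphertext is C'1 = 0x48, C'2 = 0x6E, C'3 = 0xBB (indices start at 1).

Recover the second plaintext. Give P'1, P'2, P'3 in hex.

In OFB with a reused IV, both messages share the same keystream S_i, so C_i ⊕ C'_i = P_i ⊕ P'_i and thus P'_i = P_i ⊕ C_i ⊕ C'_i.
P'1: 0xBE ⊕ 0x19 ⊕ 0x48 = 0xEF.
P'2: 0x5C ⊕ 0x1D ⊕ 0x6E = 0x2F.
P'3: 0xBC ⊕ 0xCA ⊕ 0xBB = 0xCD.

P'1 = 0xEF, P'2 = 0x2F, P'3 = 0xCD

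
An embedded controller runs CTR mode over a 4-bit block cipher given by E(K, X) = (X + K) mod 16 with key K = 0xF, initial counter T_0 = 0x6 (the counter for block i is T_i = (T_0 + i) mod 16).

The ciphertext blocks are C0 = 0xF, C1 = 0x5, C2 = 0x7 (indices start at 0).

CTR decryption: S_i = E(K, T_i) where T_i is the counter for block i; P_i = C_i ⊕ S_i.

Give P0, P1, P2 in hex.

P0 = 0xA, P1 = 0x3, P2 = 0x0

P0: T = 0x6, S = E(K, T) = 0x5; 0xF ⊕ 0x5 = 0xA.
P1: T = 0x7, S = E(K, T) = 0x6; 0x5 ⊕ 0x6 = 0x3.
P2: T = 0x8, S = E(K, T) = 0x7; 0x7 ⊕ 0x7 = 0x0.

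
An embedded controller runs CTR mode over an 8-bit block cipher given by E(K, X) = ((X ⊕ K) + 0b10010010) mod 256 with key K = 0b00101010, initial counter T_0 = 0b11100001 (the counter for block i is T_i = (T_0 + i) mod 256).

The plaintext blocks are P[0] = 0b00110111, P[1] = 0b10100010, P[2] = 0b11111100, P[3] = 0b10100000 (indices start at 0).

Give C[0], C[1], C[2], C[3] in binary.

CTR encryption: S_i = E(K, T_i) where T_i is the counter for block i; C_i = P_i ⊕ S_i.
C[0]: T = 0b11100001, S = E(K, T) = 0b01011101; 0b00110111 ⊕ 0b01011101 = 0b01101010.
C[1]: T = 0b11100010, S = E(K, T) = 0b01011010; 0b10100010 ⊕ 0b01011010 = 0b11111000.
C[2]: T = 0b11100011, S = E(K, T) = 0b01011011; 0b11111100 ⊕ 0b01011011 = 0b10100111.
C[3]: T = 0b11100100, S = E(K, T) = 0b01100000; 0b10100000 ⊕ 0b01100000 = 0b11000000.

C[0] = 0b01101010, C[1] = 0b11111000, C[2] = 0b10100111, C[3] = 0b11000000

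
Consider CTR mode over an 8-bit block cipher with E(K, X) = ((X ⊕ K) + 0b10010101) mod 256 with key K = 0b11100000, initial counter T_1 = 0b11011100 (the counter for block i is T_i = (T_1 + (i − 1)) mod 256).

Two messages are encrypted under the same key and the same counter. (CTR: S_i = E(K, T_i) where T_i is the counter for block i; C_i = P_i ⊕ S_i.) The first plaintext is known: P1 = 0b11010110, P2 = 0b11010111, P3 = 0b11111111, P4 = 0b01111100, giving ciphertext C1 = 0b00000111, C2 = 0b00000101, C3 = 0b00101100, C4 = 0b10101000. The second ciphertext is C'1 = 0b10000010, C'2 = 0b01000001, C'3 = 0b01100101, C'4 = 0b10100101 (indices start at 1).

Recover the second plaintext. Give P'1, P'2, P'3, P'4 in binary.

P'1 = 0b01010011, P'2 = 0b10010011, P'3 = 0b10110110, P'4 = 0b01110001

In CTR with a reused counter, both messages share the same keystream S_i, so C_i ⊕ C'_i = P_i ⊕ P'_i and thus P'_i = P_i ⊕ C_i ⊕ C'_i.
P'1: 0b11010110 ⊕ 0b00000111 ⊕ 0b10000010 = 0b01010011.
P'2: 0b11010111 ⊕ 0b00000101 ⊕ 0b01000001 = 0b10010011.
P'3: 0b11111111 ⊕ 0b00101100 ⊕ 0b01100101 = 0b10110110.
P'4: 0b01111100 ⊕ 0b10101000 ⊕ 0b10100101 = 0b01110001.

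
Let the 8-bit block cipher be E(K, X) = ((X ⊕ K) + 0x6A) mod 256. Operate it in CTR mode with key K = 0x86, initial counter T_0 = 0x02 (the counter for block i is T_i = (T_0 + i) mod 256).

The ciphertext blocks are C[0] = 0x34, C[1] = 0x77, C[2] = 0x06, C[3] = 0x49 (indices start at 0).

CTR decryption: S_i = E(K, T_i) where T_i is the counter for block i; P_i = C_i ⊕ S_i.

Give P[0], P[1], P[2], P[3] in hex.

P[0]: T = 0x02, S = E(K, T) = 0xEE; 0x34 ⊕ 0xEE = 0xDA.
P[1]: T = 0x03, S = E(K, T) = 0xEF; 0x77 ⊕ 0xEF = 0x98.
P[2]: T = 0x04, S = E(K, T) = 0xEC; 0x06 ⊕ 0xEC = 0xEA.
P[3]: T = 0x05, S = E(K, T) = 0xED; 0x49 ⊕ 0xED = 0xA4.

P[0] = 0xDA, P[1] = 0x98, P[2] = 0xEA, P[3] = 0xA4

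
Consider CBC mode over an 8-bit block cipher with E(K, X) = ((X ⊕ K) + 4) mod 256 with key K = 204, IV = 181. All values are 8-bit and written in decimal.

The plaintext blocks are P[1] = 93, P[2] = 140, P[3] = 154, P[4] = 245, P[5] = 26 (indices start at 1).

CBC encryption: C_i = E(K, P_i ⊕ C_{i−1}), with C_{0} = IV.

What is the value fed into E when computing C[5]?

C[1]: P[1] ⊕ 181 = 232; E(K, 232) = 40.
C[2]: P[2] ⊕ 40 = 164; E(K, 164) = 108.
C[3]: P[3] ⊕ 108 = 246; E(K, 246) = 62.
C[4]: P[4] ⊕ 62 = 203; E(K, 203) = 11.
C[5]: P[5] ⊕ 11 = 17; E(K, 17) = 225.
So the input to E for block [5] is 17.

17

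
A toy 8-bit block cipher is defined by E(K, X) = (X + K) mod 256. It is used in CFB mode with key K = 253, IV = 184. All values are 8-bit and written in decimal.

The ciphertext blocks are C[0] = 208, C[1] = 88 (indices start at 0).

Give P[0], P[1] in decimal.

P[0] = 101, P[1] = 149

CFB decryption: P_i = C_i ⊕ E(K, C_{i−1}), with C_{−1} = IV.
P[0]: E(K, 184) = 181; 208 ⊕ 181 = 101.
P[1]: E(K, 208) = 205; 88 ⊕ 205 = 149.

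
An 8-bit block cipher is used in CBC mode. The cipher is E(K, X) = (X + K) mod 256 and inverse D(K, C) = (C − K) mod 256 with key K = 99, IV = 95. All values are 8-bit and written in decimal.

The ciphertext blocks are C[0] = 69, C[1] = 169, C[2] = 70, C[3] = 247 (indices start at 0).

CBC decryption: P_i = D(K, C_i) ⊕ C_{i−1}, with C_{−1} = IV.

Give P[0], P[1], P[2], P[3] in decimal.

P[0] = 189, P[1] = 3, P[2] = 74, P[3] = 210

P[0]: D(K, 69) = 226; 226 ⊕ 95 = 189.
P[1]: D(K, 169) = 70; 70 ⊕ 69 = 3.
P[2]: D(K, 70) = 227; 227 ⊕ 169 = 74.
P[3]: D(K, 247) = 148; 148 ⊕ 70 = 210.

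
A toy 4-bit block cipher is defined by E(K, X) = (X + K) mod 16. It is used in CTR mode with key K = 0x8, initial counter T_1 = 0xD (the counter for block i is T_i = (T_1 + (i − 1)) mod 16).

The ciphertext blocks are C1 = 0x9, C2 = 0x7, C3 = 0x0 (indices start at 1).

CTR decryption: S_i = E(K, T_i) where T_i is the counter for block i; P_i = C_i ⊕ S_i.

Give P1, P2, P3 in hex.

P1 = 0xC, P2 = 0x1, P3 = 0x7

P1: T = 0xD, S = E(K, T) = 0x5; 0x9 ⊕ 0x5 = 0xC.
P2: T = 0xE, S = E(K, T) = 0x6; 0x7 ⊕ 0x6 = 0x1.
P3: T = 0xF, S = E(K, T) = 0x7; 0x0 ⊕ 0x7 = 0x7.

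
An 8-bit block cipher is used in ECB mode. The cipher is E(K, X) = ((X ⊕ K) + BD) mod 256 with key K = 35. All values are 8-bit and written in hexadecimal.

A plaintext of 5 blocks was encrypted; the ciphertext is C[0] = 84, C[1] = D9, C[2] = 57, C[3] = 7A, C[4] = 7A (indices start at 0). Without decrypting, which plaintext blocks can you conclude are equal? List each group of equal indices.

P[3] = P[4]

ECB encrypts each block independently with the same key, so equal ciphertext blocks imply equal plaintext blocks.
C[3] = C[4] = 7A, so P[3] = P[4].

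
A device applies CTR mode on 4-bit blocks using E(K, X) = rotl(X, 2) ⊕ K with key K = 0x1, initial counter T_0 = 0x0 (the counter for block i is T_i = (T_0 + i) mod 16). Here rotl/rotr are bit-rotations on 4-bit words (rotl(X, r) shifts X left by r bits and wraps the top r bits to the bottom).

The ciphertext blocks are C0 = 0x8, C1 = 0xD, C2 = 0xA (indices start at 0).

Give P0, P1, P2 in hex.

CTR decryption: S_i = E(K, T_i) where T_i is the counter for block i; P_i = C_i ⊕ S_i.
P0: T = 0x0, S = E(K, T) = 0x1; 0x8 ⊕ 0x1 = 0x9.
P1: T = 0x1, S = E(K, T) = 0x5; 0xD ⊕ 0x5 = 0x8.
P2: T = 0x2, S = E(K, T) = 0x9; 0xA ⊕ 0x9 = 0x3.

P0 = 0x9, P1 = 0x8, P2 = 0x3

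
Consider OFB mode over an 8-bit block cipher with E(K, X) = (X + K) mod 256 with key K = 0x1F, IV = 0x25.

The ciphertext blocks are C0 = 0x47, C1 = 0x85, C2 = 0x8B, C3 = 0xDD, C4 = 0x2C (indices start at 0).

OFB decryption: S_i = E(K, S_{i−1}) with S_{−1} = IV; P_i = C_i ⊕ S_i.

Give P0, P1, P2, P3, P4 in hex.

P0: S = E(K, 0x25) = 0x44; 0x47 ⊕ 0x44 = 0x03.
P1: S = E(K, 0x44) = 0x63; 0x85 ⊕ 0x63 = 0xE6.
P2: S = E(K, 0x63) = 0x82; 0x8B ⊕ 0x82 = 0x09.
P3: S = E(K, 0x82) = 0xA1; 0xDD ⊕ 0xA1 = 0x7C.
P4: S = E(K, 0xA1) = 0xC0; 0x2C ⊕ 0xC0 = 0xEC.

P0 = 0x03, P1 = 0xE6, P2 = 0x09, P3 = 0x7C, P4 = 0xEC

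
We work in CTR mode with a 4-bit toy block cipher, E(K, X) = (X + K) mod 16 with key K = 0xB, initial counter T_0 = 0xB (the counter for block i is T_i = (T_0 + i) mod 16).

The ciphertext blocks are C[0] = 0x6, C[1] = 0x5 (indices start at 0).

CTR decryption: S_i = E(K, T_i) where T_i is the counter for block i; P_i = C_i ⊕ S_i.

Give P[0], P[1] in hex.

P[0]: T = 0xB, S = E(K, T) = 0x6; 0x6 ⊕ 0x6 = 0x0.
P[1]: T = 0xC, S = E(K, T) = 0x7; 0x5 ⊕ 0x7 = 0x2.

P[0] = 0x0, P[1] = 0x2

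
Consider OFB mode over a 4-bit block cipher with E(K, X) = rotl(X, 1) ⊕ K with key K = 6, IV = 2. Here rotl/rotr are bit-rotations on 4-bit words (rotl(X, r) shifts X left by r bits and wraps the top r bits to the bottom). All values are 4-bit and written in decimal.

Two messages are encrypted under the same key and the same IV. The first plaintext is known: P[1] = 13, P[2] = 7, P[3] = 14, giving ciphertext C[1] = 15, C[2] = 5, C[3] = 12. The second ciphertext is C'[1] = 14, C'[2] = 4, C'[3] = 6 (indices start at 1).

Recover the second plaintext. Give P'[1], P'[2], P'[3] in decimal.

In OFB with a reused IV, both messages share the same keystream S_i, so C_i ⊕ C'_i = P_i ⊕ P'_i and thus P'_i = P_i ⊕ C_i ⊕ C'_i.
P'[1]: 13 ⊕ 15 ⊕ 14 = 12.
P'[2]: 7 ⊕ 5 ⊕ 4 = 6.
P'[3]: 14 ⊕ 12 ⊕ 6 = 4.

P'[1] = 12, P'[2] = 6, P'[3] = 4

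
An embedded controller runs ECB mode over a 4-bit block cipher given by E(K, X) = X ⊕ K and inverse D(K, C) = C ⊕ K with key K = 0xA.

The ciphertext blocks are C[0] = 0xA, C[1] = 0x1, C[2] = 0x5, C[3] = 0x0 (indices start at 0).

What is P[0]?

ECB decryption: P_i = D(K, C_i).
P[0]: D(K, 0xA) = 0x0.

P[0] = 0x0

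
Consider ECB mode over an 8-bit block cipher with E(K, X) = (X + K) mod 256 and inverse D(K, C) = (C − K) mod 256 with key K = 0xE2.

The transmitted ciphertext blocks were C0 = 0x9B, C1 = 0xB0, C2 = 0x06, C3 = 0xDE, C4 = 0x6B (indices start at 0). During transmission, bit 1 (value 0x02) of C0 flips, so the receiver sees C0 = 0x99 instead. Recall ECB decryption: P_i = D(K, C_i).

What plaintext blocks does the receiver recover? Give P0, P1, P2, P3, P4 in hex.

Only C0 changed, to 0x99. In ECB, a change in C_i affects only P_i. Decrypting the received ciphertext:
P0: D(K, 0x99) = 0xB7.
P1: D(K, 0xB0) = 0xCE.
P2: D(K, 0x06) = 0x24.
P3: D(K, 0xDE) = 0xFC.
P4: D(K, 0x6B) = 0x89.
Blocks that differ from the original plaintext: P0.

P0 = 0xB7, P1 = 0xCE, P2 = 0x24, P3 = 0xFC, P4 = 0x89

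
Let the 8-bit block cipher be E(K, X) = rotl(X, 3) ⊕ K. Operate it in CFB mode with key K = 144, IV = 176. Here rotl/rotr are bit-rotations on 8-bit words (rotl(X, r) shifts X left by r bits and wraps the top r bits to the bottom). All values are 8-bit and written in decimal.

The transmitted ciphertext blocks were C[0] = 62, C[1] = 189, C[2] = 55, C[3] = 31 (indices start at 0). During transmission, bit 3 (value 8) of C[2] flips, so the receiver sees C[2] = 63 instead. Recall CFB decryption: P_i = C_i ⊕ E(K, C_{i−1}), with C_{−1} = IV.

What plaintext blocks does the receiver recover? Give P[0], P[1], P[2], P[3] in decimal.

Only C[2] changed, to 63. In CFB, a change in C_i flips the same bit in P_i and garbles P_{i+1}. Decrypting the received ciphertext:
P[0]: E(K, 176) = 21; 62 ⊕ 21 = 43.
P[1]: E(K, 62) = 97; 189 ⊕ 97 = 220.
P[2]: E(K, 189) = 125; 63 ⊕ 125 = 66.
P[3]: E(K, 63) = 105; 31 ⊕ 105 = 118.
Blocks that differ from the original plaintext: P[2], P[3].

P[0] = 43, P[1] = 220, P[2] = 66, P[3] = 118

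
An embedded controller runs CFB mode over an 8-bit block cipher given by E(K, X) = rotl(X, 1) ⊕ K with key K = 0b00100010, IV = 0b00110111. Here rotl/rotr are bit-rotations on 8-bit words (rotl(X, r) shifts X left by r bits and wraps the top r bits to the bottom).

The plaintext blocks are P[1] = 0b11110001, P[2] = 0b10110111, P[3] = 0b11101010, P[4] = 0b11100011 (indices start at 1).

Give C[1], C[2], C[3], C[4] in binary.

CFB encryption: C_i = P_i ⊕ E(K, C_{i−1}), with C_{0} = IV.
C[1]: E(K, 0b00110111) = 0b01001100; 0b11110001 ⊕ 0b01001100 = 0b10111101.
C[2]: E(K, 0b10111101) = 0b01011001; 0b10110111 ⊕ 0b01011001 = 0b11101110.
C[3]: E(K, 0b11101110) = 0b11111111; 0b11101010 ⊕ 0b11111111 = 0b00010101.
C[4]: E(K, 0b00010101) = 0b00001000; 0b11100011 ⊕ 0b00001000 = 0b11101011.

C[1] = 0b10111101, C[2] = 0b11101110, C[3] = 0b00010101, C[4] = 0b11101011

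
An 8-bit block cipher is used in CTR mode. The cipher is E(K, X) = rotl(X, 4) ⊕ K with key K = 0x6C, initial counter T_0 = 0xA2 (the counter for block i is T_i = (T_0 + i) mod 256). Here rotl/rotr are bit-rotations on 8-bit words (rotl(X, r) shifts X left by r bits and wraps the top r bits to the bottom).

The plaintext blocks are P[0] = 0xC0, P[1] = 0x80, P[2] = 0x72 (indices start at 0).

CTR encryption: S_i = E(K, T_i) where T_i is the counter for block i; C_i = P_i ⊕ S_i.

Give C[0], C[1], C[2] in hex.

C[0]: T = 0xA2, S = E(K, T) = 0x46; 0xC0 ⊕ 0x46 = 0x86.
C[1]: T = 0xA3, S = E(K, T) = 0x56; 0x80 ⊕ 0x56 = 0xD6.
C[2]: T = 0xA4, S = E(K, T) = 0x26; 0x72 ⊕ 0x26 = 0x54.

C[0] = 0x86, C[1] = 0xD6, C[2] = 0x54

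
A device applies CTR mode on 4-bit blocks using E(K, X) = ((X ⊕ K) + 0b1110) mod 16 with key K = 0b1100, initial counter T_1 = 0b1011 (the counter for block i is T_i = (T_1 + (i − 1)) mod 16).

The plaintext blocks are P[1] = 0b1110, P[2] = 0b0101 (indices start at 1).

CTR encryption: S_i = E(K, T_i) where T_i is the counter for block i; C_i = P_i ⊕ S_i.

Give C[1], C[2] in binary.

C[1]: T = 0b1011, S = E(K, T) = 0b0101; 0b1110 ⊕ 0b0101 = 0b1011.
C[2]: T = 0b1100, S = E(K, T) = 0b1110; 0b0101 ⊕ 0b1110 = 0b1011.

C[1] = 0b1011, C[2] = 0b1011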